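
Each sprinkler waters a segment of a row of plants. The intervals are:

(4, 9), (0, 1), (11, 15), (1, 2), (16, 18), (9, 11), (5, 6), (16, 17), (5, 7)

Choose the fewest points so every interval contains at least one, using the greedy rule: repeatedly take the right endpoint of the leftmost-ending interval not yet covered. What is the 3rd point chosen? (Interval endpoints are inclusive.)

11

Process intervals by earliest right end; each time one isn't hit yet, stab at its right endpoint.
By right end: [0,1]  [1,2]  [5,6]  [5,7]  [4,9]  [9,11]  [11,15]  [16,17]  [16,18]
[0,1] uncovered → point at 1; [5,6] uncovered → point at 6; [9,11] uncovered → point at 11; [16,17] uncovered → point at 17.
Points: 1, 6, 11, 17 (4 total).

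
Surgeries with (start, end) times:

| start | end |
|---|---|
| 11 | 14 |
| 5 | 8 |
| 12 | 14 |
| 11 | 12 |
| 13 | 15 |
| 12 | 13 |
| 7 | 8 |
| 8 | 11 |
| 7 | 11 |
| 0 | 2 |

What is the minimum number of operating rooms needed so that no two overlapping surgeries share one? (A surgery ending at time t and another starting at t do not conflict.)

3

Events (time:±→running): 0:+→1 2:-→0 5:+→1 7:+→2 7:+→3 … peak 3.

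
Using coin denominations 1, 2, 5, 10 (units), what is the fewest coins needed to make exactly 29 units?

Greedy: take as many of the largest coin as possible, then repeat with the remainder.
29 − 2×10→9 − 1×5→4 − 2×2→0
Total coins = 2 + 1 + 2 = 5

5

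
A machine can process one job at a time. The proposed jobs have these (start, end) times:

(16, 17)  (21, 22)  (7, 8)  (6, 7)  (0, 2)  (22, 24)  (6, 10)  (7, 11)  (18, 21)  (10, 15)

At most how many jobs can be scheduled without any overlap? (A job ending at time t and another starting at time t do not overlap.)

Sort by end time and greedily take each interval whose start is ≥ the last chosen end.
Sorted by end: (0,2)  (6,7)  (7,8)  (6,10)  (7,11)  (10,15)  (16,17)  (18,21)  (21,22)  (22,24)
take (0,2); take (6,7); take (7,8); skip (7,11); take (10,15); take (16,17); take (18,21); take (21,22); take (22,24).
Selected 8 jobs.

8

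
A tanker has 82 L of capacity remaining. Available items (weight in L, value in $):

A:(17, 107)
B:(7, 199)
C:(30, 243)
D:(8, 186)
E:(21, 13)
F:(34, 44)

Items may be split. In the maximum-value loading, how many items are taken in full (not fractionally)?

Greedy by value/weight ratio, highest first.
Order: B (199/7=28.43) > D (186/8=23.25) > C (243/30=8.10) > A (107/17=6.29) > F (44/34=1.29) > E (13/21=0.62)
Fill: take B (7 @ 199) → take D (8 @ 186) → take C (30 @ 243) → take A (17 @ 107) → take 20/34 of F → 25.88; 82/82 used.
4 item(s) taken whole; one partial (take 20/34 of F).

4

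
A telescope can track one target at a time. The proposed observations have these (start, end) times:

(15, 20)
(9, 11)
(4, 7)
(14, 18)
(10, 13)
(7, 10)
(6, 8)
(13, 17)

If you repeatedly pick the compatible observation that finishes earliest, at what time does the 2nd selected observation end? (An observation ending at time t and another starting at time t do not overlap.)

10

Greedy by earliest finish: after sorting by end time, pick each interval compatible with the last pick.
By end time: (4,7), (6,8), (7,10), (9,11), (10,13), (13,17), (14,18), (15,20).
Pick (4,7); next start ≥ 7 → (7,10); next start ≥ 10 → (10,13); next start ≥ 13 → (13,17).
Selected: (4,7) (7,10) (10,13) (13,17)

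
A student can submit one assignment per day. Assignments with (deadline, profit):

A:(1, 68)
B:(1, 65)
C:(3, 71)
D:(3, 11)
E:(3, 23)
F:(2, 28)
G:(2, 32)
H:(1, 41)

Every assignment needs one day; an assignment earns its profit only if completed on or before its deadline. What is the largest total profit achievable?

Sort by profit descending; place each in the latest free slot ≤ its deadline.
By profit: C(d3,71), A(d1,68), B(d1,65), H(d1,41), G(d2,32), F(d2,28), E(d3,23), D(d3,11)
C→slot 3; A→slot 1; B skipped; H skipped; G→slot 2; F skipped; E skipped; D skipped.
Profit = 68 + 32 + 71 = 171

171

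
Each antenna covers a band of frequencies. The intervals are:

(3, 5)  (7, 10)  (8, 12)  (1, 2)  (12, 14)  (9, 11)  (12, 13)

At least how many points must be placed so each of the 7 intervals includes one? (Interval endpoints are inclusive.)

Sorted: [1,2] [3,5] [7,10] [9,11] [8,12] [12,13] [12,14]
{[1,2]} hit by 2; {[3,5]} hit by 5; {[7,10],[9,11],[8,12]} hit by 10; {[12,13],[12,14]} hit by 13.
Points: 2, 5, 10, 13 (4 total).

4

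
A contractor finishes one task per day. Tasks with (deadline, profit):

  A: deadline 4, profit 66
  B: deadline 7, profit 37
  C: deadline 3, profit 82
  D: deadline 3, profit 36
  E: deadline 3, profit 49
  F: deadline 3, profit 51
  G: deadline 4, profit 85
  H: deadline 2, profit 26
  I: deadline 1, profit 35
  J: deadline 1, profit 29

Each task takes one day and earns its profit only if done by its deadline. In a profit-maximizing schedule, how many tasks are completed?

5

Take jobs in profit order; each goes to the latest open slot no later than its deadline.
Profit order: G=85 C=82 A=66 F=51 E=49 B=37 D=36 I=35 J=29 H=26
Assign: G→slot 4, C→slot 3, A→slot 2, F→slot 1, E skipped, B→slot 7, D skipped, I skipped, J skipped, H skipped.
Slots: [1:F] [2:A] [3:C] [4:G] [7:B]
5 of 10 scheduled.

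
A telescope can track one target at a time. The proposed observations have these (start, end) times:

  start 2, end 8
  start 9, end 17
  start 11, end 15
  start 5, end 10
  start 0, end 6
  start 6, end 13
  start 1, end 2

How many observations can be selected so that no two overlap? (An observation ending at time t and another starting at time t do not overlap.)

3

Sorted by end: (1,2)  (0,6)  (2,8)  (5,10)  (6,13)  (11,15)  (9,17)
take (1,2); take (2,8); skip (6,13); take (11,15).
Selected 3 observations.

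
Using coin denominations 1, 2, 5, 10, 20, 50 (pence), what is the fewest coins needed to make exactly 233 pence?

8

233 − 4×50→33 − 1×20→13 − 1×10→3 − 1×2→1 − 1×1→0
Total coins = 4 + 1 + 1 + 1 + 1 = 8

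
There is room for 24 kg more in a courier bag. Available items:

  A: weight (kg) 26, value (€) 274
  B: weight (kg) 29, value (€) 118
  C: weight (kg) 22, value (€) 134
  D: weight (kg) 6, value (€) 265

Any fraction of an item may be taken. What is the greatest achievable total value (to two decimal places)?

454.69

Order: D (265/6=44.17) > A (274/26=10.54) > C (134/22=6.09) > B (118/29=4.07)
Fill: take D (6 @ 265) → take 18/26 of A → 189.69; 24/24 used.
Total value = 454.69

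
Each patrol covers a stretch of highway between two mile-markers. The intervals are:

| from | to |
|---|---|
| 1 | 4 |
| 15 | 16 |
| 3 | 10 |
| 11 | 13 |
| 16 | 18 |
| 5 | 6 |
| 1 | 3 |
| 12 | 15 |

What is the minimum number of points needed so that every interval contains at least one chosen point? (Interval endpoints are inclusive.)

4

Process intervals by earliest right end; each time one isn't hit yet, stab at its right endpoint.
By right end: [1,3]  [1,4]  [5,6]  [3,10]  [11,13]  [12,15]  [15,16]  [16,18]
[1,3] uncovered → point at 3; [5,6] uncovered → point at 6; [11,13] uncovered → point at 13; [15,16] uncovered → point at 16.
Points: 3, 6, 13, 16 (4 total).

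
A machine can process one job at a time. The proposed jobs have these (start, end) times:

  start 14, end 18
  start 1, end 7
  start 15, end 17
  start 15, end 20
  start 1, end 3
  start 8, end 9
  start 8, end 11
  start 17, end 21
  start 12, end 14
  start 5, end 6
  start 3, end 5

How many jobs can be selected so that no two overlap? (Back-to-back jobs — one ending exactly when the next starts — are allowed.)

Sort by end time and greedily take each interval whose start is ≥ the last chosen end.
Sorted by end: (1,3)  (3,5)  (5,6)  (1,7)  (8,9)  (8,11)  (12,14)  (15,17)  (14,18)  (15,20)  (17,21)
take (1,3); take (3,5); take (5,6); take (8,9); take (12,14); take (15,17); take (17,21).
Selected 7 jobs.

7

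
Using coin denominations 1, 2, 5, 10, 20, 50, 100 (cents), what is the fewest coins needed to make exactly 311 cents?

Greedy: take as many of the largest coin as possible, then repeat with the remainder.
311 − 3×100→11 − 1×10→1 − 1×1→0
Total coins = 3 + 1 + 1 = 5

5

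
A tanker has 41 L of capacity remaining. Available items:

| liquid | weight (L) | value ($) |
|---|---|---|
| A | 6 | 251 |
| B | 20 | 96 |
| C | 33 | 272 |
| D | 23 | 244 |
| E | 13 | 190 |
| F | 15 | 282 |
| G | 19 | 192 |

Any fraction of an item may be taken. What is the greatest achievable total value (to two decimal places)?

Sort by value per unit weight and fill in that order.
Ratios (sorted): A 41.83, F 18.80, E 14.62, D 10.61, G 10.11, C 8.24, B 4.80
take A (6 @ 251); take F (15 @ 282); take E (13 @ 190); take 7/23 of D → 74.26. Capacity used 41/41.
Total value = 797.26

797.26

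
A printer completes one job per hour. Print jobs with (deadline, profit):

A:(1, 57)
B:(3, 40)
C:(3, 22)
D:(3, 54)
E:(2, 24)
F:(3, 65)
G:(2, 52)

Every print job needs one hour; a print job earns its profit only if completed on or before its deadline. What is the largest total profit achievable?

176

Sort by profit descending; place each in the latest free slot ≤ its deadline.
Profit order: F=65 A=57 D=54 G=52 B=40 E=24 C=22
Assign: F→slot 3, A→slot 1, D→slot 2, G skipped, B skipped, E skipped, C skipped.
Slots: [1:A] [2:D] [3:F]
Profit = 57 + 54 + 65 = 176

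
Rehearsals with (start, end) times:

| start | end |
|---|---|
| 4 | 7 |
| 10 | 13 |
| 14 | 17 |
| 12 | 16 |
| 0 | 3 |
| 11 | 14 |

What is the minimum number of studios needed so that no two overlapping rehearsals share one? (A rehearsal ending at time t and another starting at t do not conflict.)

3

Count concurrent intervals with a sweep; the peak is the room count.
Events (time:±→running): 0:+→1 3:-→0 4:+→1 7:-→0 10:+→1 11:+→2 12:+→3 … peak 3.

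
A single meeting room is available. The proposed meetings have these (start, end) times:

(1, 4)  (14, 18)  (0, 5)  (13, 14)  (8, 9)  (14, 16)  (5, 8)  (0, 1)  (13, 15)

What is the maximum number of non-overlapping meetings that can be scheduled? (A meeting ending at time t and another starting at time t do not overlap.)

6

Sorted by end: (0,1)  (1,4)  (0,5)  (5,8)  (8,9)  (13,14)  (13,15)  (14,16)  (14,18)
take (0,1); take (1,4); skip (0,5); take (5,8); take (8,9); take (13,14); take (14,16).
Selected 6 meetings.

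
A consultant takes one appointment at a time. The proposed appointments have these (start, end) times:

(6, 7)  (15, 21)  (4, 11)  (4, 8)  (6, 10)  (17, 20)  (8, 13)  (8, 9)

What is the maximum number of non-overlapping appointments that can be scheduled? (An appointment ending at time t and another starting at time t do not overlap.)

Order by finish time; keep every interval that doesn't clash with the previous kept one.
Sorted by end: (6,7)  (4,8)  (8,9)  (6,10)  (4,11)  (8,13)  (17,20)  (15,21)
take (6,7); take (8,9); take (17,20).
Selected 3 appointments.

3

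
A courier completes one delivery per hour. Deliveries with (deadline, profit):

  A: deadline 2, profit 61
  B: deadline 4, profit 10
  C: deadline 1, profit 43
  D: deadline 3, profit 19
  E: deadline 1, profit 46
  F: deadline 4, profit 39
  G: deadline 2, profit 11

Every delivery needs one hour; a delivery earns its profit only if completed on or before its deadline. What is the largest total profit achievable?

165

Take jobs in profit order; each goes to the latest open slot no later than its deadline.
By profit: A(d2,61), E(d1,46), C(d1,43), F(d4,39), D(d3,19), G(d2,11), B(d4,10)
A→slot 2; E→slot 1; C skipped; F→slot 4; D→slot 3; G skipped; B skipped.
Profit = 46 + 61 + 19 + 39 = 165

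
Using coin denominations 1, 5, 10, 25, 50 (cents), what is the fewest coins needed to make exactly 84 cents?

7

84 − 1×50→34 − 1×25→9 − 1×5→4 − 4×1→0
Total coins = 1 + 1 + 1 + 4 = 7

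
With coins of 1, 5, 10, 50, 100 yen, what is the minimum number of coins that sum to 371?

7

371 − 3×100→71 − 1×50→21 − 2×10→1 − 1×1→0
Total coins = 3 + 1 + 2 + 1 = 7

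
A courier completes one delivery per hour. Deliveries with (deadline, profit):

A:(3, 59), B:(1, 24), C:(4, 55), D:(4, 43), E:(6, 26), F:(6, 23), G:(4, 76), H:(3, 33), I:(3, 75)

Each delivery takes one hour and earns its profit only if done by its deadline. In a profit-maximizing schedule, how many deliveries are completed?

6

Sort by profit descending; place each in the latest free slot ≤ its deadline.
By profit: G(d4,76), I(d3,75), A(d3,59), C(d4,55), D(d4,43), H(d3,33), E(d6,26), B(d1,24), F(d6,23)
G→slot 4; I→slot 3; A→slot 2; C→slot 1; D skipped; H skipped; E→slot 6; B skipped; F→slot 5.
6 of 9 scheduled.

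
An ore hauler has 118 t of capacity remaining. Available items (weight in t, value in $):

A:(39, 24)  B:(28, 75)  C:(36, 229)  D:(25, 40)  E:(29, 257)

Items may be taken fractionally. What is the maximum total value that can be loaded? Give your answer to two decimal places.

601.00

Sort by value per unit weight and fill in that order.
Order: E (257/29=8.86) > C (229/36=6.36) > B (75/28=2.68) > D (40/25=1.60) > A (24/39=0.62)
Fill: take E (29 @ 257) → take C (36 @ 229) → take B (28 @ 75) → take D (25 @ 40); 118/118 used.
Total value = 601.00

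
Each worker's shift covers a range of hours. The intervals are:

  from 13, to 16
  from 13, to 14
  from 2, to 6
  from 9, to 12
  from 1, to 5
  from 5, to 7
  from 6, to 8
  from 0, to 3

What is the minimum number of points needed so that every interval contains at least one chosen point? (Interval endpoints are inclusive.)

4

Sort by right endpoint; whenever an interval is uncovered, place a point at its right end.
Sorted: [0,3] [1,5] [2,6] [5,7] [6,8] [9,12] [13,14] [13,16]
{[0,3],[1,5],[2,6]} hit by 3; {[5,7],[6,8]} hit by 7; {[9,12]} hit by 12; {[13,14],[13,16]} hit by 14.
Points: 3, 7, 12, 14 (4 total).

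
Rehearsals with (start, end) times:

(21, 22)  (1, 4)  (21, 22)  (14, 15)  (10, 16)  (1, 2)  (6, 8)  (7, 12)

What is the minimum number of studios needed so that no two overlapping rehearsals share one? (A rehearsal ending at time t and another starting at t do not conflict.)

starts: [1, 1, 6, 7, 10, 14, 21, 21]
ends:   [2, 4, 8, 12, 15, 16, 22, 22]
s1→1 s1→2  — peak 2.

2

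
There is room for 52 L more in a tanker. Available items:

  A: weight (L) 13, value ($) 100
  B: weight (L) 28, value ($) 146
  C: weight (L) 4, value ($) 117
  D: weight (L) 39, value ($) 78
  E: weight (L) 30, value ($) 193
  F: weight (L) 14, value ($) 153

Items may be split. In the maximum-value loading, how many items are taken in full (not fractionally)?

Greedy by value/weight ratio, highest first.
Ratios (sorted): C 29.25, F 10.93, A 7.69, E 6.43, B 5.21, D 2.00
take C (4 @ 117); take F (14 @ 153); take A (13 @ 100); take 21/30 of E → 135.10. Capacity used 52/52.
3 item(s) taken whole; one partial (take 21/30 of E).

3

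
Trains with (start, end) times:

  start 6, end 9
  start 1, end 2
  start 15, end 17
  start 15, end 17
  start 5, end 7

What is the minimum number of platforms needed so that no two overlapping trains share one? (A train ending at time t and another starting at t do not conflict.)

The answer is the maximum number of intervals overlapping at any instant.
Events (time:±→running): 1:+→1 2:-→0 5:+→1 6:+→2 … peak 2.

2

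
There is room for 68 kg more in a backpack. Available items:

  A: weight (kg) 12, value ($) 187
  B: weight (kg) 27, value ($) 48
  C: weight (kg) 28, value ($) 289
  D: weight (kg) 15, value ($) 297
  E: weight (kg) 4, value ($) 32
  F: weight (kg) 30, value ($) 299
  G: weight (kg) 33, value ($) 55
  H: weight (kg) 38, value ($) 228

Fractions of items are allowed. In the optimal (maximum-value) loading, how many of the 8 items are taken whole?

Ratios (sorted): D 19.80, A 15.58, C 10.32, F 9.97, E 8.00, H 6.00, B 1.78, G 1.67
take D (15 @ 297); take A (12 @ 187); take C (28 @ 289); take 13/30 of F → 129.57. Capacity used 68/68.
3 item(s) taken whole; one partial (take 13/30 of F).

3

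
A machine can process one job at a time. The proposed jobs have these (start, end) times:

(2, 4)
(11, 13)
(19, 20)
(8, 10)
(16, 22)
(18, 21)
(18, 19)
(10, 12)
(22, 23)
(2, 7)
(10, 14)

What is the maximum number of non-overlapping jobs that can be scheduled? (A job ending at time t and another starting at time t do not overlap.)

Sorted by end: (2,4)  (2,7)  (8,10)  (10,12)  (11,13)  (10,14)  (18,19)  (19,20)  (18,21)  (16,22)  (22,23)
take (2,4); skip (2,7); take (8,10); take (10,12); skip (11,13); skip (10,14); take (18,19); take (19,20); take (22,23).
Selected 6 jobs.

6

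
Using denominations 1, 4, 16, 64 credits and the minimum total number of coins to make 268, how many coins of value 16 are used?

0

268 − 4×64→12 − 3×4→0
Count of 16: 0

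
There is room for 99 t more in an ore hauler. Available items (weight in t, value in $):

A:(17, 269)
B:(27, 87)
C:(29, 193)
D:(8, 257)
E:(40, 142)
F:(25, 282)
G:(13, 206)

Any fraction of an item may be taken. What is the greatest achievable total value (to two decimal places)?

Sort by value per unit weight and fill in that order.
Order: D (257/8=32.12) > G (206/13=15.85) > A (269/17=15.82) > F (282/25=11.28) > C (193/29=6.66) > E (142/40=3.55) > B (87/27=3.22)
Fill: take D (8 @ 257) → take G (13 @ 206) → take A (17 @ 269) → take F (25 @ 282) → take C (29 @ 193) → take 7/40 of E → 24.85; 99/99 used.
Total value = 1231.85

1231.85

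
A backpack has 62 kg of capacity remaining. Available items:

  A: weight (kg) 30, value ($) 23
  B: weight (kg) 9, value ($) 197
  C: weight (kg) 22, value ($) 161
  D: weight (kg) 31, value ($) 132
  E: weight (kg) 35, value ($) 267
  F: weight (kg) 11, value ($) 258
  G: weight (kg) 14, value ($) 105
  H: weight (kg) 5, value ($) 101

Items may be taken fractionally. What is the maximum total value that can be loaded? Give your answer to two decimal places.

Greedy by value/weight ratio, highest first.
Ratios (sorted): F 23.45, B 21.89, H 20.20, E 7.63, G 7.50, C 7.32, D 4.26, A 0.77
take F (11 @ 258); take B (9 @ 197); take H (5 @ 101); take E (35 @ 267); take 2/14 of G → 15.00. Capacity used 62/62.
Total value = 838.00

838.00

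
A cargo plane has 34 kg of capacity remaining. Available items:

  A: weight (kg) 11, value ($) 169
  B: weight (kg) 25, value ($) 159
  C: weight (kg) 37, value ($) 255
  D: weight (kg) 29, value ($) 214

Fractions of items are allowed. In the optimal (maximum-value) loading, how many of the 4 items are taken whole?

Sort by value per unit weight and fill in that order.
Order: A (169/11=15.36) > D (214/29=7.38) > C (255/37=6.89) > B (159/25=6.36)
Fill: take A (11 @ 169) → take 23/29 of D → 169.72; 34/34 used.
1 item(s) taken whole; one partial (take 23/29 of D).

1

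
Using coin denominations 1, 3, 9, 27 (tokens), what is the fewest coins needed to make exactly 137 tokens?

137 − 5×27→2 − 2×1→0
Total coins = 5 + 2 = 7

7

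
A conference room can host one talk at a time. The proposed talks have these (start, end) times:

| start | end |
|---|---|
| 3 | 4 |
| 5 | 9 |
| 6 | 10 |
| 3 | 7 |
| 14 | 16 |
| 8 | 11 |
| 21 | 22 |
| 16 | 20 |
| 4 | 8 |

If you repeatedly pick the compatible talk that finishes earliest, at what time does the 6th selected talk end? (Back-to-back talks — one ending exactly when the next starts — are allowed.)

22

Greedy by earliest finish: after sorting by end time, pick each interval compatible with the last pick.
By end time: (3,4), (3,7), (4,8), (5,9), (6,10), (8,11), (14,16), (16,20), (21,22).
Pick (3,4); next start ≥ 4 → (4,8); next start ≥ 8 → (8,11); next start ≥ 11 → (14,16); next start ≥ 16 → (16,20); next start ≥ 20 → (21,22).
Selected: (3,4) (4,8) (8,11) (14,16) (16,20) (21,22)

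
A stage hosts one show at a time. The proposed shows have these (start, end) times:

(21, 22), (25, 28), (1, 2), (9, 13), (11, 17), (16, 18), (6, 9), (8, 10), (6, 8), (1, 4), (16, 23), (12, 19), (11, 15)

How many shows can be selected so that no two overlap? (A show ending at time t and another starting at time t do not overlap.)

Greedy by earliest finish: after sorting by end time, pick each interval compatible with the last pick.
Sorted by end: (1,2)  (1,4)  (6,8)  (6,9)  (8,10)  (9,13)  (11,15)  (11,17)  (16,18)  (12,19)  (21,22)  (16,23)  (25,28)
take (1,2); take (6,8); take (8,10); take (11,15); take (16,18); skip (12,19); take (21,22); skip (16,23); take (25,28).
Selected 7 shows.

7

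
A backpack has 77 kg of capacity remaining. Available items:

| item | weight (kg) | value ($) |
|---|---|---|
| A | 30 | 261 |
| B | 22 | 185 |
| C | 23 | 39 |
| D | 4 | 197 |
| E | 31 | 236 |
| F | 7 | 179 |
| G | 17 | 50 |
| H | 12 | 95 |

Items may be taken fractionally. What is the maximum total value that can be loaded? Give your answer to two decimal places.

932.23

Order: D (197/4=49.25) > F (179/7=25.57) > A (261/30=8.70) > B (185/22=8.41) > H (95/12=7.92) > E (236/31=7.61) > G (50/17=2.94) > C (39/23=1.70)
Fill: take D (4 @ 197) → take F (7 @ 179) → take A (30 @ 261) → take B (22 @ 185) → take H (12 @ 95) → take 2/31 of E → 15.23; 77/77 used.
Total value = 932.23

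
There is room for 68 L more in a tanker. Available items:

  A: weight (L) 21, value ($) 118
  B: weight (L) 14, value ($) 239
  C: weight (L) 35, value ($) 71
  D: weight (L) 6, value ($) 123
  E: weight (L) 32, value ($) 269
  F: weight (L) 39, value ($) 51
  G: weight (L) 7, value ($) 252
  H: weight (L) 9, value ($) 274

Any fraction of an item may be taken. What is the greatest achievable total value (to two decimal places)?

1157.00

Greedy by value/weight ratio, highest first.
Order: G (252/7=36.00) > H (274/9=30.44) > D (123/6=20.50) > B (239/14=17.07) > E (269/32=8.41) > A (118/21=5.62) > C (71/35=2.03) > F (51/39=1.31)
Fill: take G (7 @ 252) → take H (9 @ 274) → take D (6 @ 123) → take B (14 @ 239) → take E (32 @ 269); 68/68 used.
Total value = 1157.00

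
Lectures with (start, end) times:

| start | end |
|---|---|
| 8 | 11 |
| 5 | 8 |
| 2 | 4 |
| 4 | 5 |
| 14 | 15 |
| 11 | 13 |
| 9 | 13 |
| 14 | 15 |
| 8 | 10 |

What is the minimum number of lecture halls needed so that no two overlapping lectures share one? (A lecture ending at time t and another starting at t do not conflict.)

3

The answer is the maximum number of intervals overlapping at any instant.
Events (time:±→running): 2:+→1 4:-→0 4:+→1 5:-→0 5:+→1 8:-→0 8:+→1 8:+→2 9:+→3 … peak 3.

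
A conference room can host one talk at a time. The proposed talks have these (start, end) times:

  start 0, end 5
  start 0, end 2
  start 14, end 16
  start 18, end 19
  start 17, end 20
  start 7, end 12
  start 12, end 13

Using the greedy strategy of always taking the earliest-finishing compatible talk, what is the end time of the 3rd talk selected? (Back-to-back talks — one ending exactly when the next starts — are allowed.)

Greedy by earliest finish: after sorting by end time, pick each interval compatible with the last pick.
By end time: (0,2), (0,5), (7,12), (12,13), (14,16), (18,19), (17,20).
Pick (0,2); next start ≥ 2 → (7,12); next start ≥ 12 → (12,13); next start ≥ 13 → (14,16); next start ≥ 16 → (18,19).
Selected: (0,2) (7,12) (12,13) (14,16) (18,19)

13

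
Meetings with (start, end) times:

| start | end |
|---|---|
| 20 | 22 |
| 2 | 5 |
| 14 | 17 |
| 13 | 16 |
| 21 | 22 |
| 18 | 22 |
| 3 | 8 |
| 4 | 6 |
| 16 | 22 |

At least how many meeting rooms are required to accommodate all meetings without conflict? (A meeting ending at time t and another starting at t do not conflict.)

4

starts: [2, 3, 4, 13, 14, 16, 18, 20, 21]
ends:   [5, 6, 8, 16, 17, 22, 22, 22, 22]
s2→1 s3→2 s4→3 e5→2 e6→1 e8→0 s13→1 s14→2 e16→1 s16→2 e17→1 s18→2 s20→3 s21→4  — peak 4.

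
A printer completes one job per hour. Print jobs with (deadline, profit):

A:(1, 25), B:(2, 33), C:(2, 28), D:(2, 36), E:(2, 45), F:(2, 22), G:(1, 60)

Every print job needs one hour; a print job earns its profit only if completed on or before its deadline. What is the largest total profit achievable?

105

Profit order: G=60 E=45 D=36 B=33 C=28 A=25 F=22
Assign: G→slot 1, E→slot 2, D skipped, B skipped, C skipped, A skipped, F skipped.
Slots: [1:G] [2:E]
Profit = 60 + 45 = 105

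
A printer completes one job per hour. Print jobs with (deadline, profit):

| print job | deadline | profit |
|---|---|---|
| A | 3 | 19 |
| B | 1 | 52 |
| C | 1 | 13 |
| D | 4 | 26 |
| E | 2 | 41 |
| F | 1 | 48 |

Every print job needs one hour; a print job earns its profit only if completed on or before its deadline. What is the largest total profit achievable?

Sort by profit descending; place each in the latest free slot ≤ its deadline.
By profit: B(d1,52), F(d1,48), E(d2,41), D(d4,26), A(d3,19), C(d1,13)
B→slot 1; F skipped; E→slot 2; D→slot 4; A→slot 3; C skipped.
Profit = 52 + 41 + 19 + 26 = 138

138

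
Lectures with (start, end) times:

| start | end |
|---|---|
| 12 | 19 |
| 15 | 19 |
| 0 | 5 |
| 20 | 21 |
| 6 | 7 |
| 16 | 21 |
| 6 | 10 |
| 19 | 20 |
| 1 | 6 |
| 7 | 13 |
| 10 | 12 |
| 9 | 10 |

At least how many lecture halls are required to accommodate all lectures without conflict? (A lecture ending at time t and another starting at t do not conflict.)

Events (time:±→running): 0:+→1 1:+→2 5:-→1 6:-→0 6:+→1 6:+→2 7:-→1 7:+→2 9:+→3 … peak 3.

3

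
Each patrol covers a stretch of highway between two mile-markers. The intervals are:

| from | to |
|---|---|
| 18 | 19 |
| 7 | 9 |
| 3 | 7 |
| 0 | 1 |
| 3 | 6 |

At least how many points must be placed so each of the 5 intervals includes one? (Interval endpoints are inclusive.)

4

Process intervals by earliest right end; each time one isn't hit yet, stab at its right endpoint.
Sorted: [0,1] [3,6] [3,7] [7,9] [18,19]
{[0,1]} hit by 1; {[3,6],[3,7]} hit by 6; {[7,9]} hit by 9; {[18,19]} hit by 19.
Points: 1, 6, 9, 19 (4 total).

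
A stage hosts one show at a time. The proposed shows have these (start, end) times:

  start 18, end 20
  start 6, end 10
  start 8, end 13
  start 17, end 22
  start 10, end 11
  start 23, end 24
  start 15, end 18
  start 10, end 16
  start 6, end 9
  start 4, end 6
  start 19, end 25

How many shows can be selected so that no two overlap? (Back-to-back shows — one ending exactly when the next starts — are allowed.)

6

Sort by end time and greedily take each interval whose start is ≥ the last chosen end.
By end time: (4,6), (6,9), (6,10), (10,11), (8,13), (10,16), (15,18), (18,20), (17,22), (23,24), (19,25).
Pick (4,6); next start ≥ 6 → (6,9); next start ≥ 9 → (10,11); next start ≥ 11 → (15,18); next start ≥ 18 → (18,20); next start ≥ 20 → (23,24).
Selected 6 shows.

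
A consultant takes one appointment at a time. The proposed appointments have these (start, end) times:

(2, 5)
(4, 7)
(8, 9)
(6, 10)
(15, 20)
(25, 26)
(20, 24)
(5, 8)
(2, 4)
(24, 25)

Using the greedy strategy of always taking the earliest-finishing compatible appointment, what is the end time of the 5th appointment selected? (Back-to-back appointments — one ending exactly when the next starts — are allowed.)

By end time: (2,4), (2,5), (4,7), (5,8), (8,9), (6,10), (15,20), (20,24), (24,25), (25,26).
Pick (2,4); next start ≥ 4 → (4,7); next start ≥ 7 → (8,9); next start ≥ 9 → (15,20); next start ≥ 20 → (20,24); next start ≥ 24 → (24,25); next start ≥ 25 → (25,26).
Selected: (2,4) (4,7) (8,9) (15,20) (20,24) (24,25) (25,26)

24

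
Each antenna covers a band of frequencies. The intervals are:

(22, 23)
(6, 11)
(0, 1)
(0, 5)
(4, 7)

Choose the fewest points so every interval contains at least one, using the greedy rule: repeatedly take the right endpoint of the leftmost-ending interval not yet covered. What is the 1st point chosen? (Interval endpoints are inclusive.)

Process intervals by earliest right end; each time one isn't hit yet, stab at its right endpoint.
Sorted: [0,1] [0,5] [4,7] [6,11] [22,23]
{[0,1],[0,5]} hit by 1; {[4,7],[6,11]} hit by 7; {[22,23]} hit by 23.
Points: 1, 7, 23 (3 total).

1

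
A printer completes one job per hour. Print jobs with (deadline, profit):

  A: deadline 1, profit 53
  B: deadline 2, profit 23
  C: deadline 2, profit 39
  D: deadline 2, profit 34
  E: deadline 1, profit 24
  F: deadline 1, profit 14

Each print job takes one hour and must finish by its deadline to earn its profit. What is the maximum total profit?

Take jobs in profit order; each goes to the latest open slot no later than its deadline.
By profit: A(d1,53), C(d2,39), D(d2,34), E(d1,24), B(d2,23), F(d1,14)
A→slot 1; C→slot 2; D skipped; E skipped; B skipped; F skipped.
Profit = 53 + 39 = 92

92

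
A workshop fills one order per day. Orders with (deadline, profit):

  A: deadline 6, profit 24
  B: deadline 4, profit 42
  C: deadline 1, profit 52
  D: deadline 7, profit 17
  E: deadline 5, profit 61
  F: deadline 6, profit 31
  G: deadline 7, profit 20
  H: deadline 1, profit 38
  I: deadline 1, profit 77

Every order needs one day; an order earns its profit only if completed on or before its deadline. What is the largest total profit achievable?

By profit: I(d1,77), E(d5,61), C(d1,52), B(d4,42), H(d1,38), F(d6,31), A(d6,24), G(d7,20), D(d7,17)
I→slot 1; E→slot 5; C skipped; B→slot 4; H skipped; F→slot 6; A→slot 3; G→slot 7; D→slot 2.
Profit = 77 + 17 + 24 + 42 + 61 + 31 + 20 = 272

272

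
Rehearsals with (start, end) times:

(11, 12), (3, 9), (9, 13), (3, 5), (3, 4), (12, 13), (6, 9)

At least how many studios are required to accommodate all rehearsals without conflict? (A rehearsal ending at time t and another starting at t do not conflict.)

Count concurrent intervals with a sweep; the peak is the room count.
Events (time:±→running): 3:+→1 3:+→2 3:+→3 … peak 3.

3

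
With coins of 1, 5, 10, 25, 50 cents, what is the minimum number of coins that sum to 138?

138 − 2×50→38 − 1×25→13 − 1×10→3 − 3×1→0
Total coins = 2 + 1 + 1 + 3 = 7

7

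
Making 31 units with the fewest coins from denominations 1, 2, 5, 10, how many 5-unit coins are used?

0

31 = 3×10 + 1×1
Count of 5: 0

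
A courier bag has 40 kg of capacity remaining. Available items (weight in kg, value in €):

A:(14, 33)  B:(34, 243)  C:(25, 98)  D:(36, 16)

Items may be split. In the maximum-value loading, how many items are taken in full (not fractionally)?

Greedy by value/weight ratio, highest first.
Ratios (sorted): B 7.15, C 3.92, A 2.36, D 0.44
take B (34 @ 243); take 6/25 of C → 23.52. Capacity used 40/40.
1 item(s) taken whole; one partial (take 6/25 of C).

1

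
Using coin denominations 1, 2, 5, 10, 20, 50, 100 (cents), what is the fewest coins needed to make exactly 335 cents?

6

Use the largest denomination that fits, subtract, and repeat.
335 − 3×100→35 − 1×20→15 − 1×10→5 − 1×5→0
Total coins = 3 + 1 + 1 + 1 = 6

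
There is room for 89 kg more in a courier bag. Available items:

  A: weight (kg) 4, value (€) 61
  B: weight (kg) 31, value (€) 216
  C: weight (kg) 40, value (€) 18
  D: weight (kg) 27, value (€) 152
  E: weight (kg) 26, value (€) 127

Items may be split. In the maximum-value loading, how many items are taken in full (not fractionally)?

4

Greedy by value/weight ratio, highest first.
Order: A (61/4=15.25) > B (216/31=6.97) > D (152/27=5.63) > E (127/26=4.88) > C (18/40=0.45)
Fill: take A (4 @ 61) → take B (31 @ 216) → take D (27 @ 152) → take E (26 @ 127) → take 1/40 of C → 0.45; 89/89 used.
4 item(s) taken whole; one partial (take 1/40 of C).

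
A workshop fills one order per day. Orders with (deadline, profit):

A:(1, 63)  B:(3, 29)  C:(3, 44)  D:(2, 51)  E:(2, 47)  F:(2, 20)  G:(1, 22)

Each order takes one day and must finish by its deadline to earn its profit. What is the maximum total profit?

158

Take jobs in profit order; each goes to the latest open slot no later than its deadline.
By profit: A(d1,63), D(d2,51), E(d2,47), C(d3,44), B(d3,29), G(d1,22), F(d2,20)
A→slot 1; D→slot 2; E skipped; C→slot 3; B skipped; G skipped; F skipped.
Profit = 63 + 51 + 44 = 158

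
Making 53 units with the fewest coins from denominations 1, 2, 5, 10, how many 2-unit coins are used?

1

53 = 5×10 + 1×2 + 1×1
Count of 2: 1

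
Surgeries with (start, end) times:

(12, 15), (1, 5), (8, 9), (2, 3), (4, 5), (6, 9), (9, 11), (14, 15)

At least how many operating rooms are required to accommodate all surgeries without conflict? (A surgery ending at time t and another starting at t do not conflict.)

The answer is the maximum number of intervals overlapping at any instant.
starts: [1, 2, 4, 6, 8, 9, 12, 14]
ends:   [3, 5, 5, 9, 9, 11, 15, 15]
s1→1 s2→2  — peak 2.

2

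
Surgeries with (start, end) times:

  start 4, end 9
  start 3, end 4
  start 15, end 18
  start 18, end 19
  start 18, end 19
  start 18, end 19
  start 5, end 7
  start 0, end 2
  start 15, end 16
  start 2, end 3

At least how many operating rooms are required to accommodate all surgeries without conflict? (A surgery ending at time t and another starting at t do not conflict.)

Events (time:±→running): 0:+→1 2:-→0 2:+→1 3:-→0 3:+→1 4:-→0 4:+→1 5:+→2 7:-→1 9:-→0 15:+→1 15:+→2 16:-→1 18:-→0 18:+→1 18:+→2 18:+→3 … peak 3.

3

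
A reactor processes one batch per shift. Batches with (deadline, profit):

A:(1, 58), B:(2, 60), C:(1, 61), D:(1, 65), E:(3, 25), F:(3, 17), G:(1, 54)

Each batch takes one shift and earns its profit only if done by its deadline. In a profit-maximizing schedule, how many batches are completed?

3

Take jobs in profit order; each goes to the latest open slot no later than its deadline.
Profit order: D=65 C=61 B=60 A=58 G=54 E=25 F=17
Assign: D→slot 1, C skipped, B→slot 2, A skipped, G skipped, E→slot 3, F skipped.
Slots: [1:D] [2:B] [3:E]
3 of 7 scheduled.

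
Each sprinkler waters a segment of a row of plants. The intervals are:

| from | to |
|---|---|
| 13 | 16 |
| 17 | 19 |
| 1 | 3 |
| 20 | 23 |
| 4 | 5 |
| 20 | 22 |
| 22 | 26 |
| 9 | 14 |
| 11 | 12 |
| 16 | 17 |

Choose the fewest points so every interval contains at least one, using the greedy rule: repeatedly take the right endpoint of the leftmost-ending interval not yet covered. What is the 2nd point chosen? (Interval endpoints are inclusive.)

By right end: [1,3]  [4,5]  [11,12]  [9,14]  [13,16]  [16,17]  [17,19]  [20,22]  [20,23]  [22,26]
[1,3] uncovered → point at 3; [4,5] uncovered → point at 5; [11,12] uncovered → point at 12; [13,16] uncovered → point at 16; [17,19] uncovered → point at 19; [20,22] uncovered → point at 22.
Points: 3, 5, 12, 16, 19, 22 (6 total).

5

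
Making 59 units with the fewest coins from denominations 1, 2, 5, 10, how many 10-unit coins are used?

5

59 − 5×10→9 − 1×5→4 − 2×2→0
Count of 10: 5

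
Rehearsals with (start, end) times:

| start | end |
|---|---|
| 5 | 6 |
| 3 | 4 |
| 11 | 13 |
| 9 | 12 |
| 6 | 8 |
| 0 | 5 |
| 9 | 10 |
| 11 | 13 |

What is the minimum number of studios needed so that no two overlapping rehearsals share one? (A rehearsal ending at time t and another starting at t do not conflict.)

3

The answer is the maximum number of intervals overlapping at any instant.
starts: [0, 3, 5, 6, 9, 9, 11, 11]
ends:   [4, 5, 6, 8, 10, 12, 13, 13]
s0→1 s3→2 e4→1 e5→0 s5→1 e6→0 s6→1 e8→0 s9→1 s9→2 e10→1 s11→2 s11→3  — peak 3.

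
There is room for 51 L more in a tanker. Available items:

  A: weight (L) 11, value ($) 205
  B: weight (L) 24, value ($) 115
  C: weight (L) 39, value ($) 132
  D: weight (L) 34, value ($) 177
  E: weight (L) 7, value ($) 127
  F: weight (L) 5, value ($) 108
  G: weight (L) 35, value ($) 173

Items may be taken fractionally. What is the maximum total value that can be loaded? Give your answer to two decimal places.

Sort by value per unit weight and fill in that order.
Ratios (sorted): F 21.60, A 18.64, E 18.14, D 5.21, G 4.94, B 4.79, C 3.38
take F (5 @ 108); take A (11 @ 205); take E (7 @ 127); take 28/34 of D → 145.76. Capacity used 51/51.
Total value = 585.76

585.76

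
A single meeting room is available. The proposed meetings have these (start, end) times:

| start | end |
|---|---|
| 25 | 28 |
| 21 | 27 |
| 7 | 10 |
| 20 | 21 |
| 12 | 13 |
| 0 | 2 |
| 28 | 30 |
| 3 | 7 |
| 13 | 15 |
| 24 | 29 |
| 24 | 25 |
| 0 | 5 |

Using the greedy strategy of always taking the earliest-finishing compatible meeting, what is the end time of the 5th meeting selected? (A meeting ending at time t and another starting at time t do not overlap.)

By end time: (0,2), (0,5), (3,7), (7,10), (12,13), (13,15), (20,21), (24,25), (21,27), (25,28), (24,29), (28,30).
Pick (0,2); next start ≥ 2 → (3,7); next start ≥ 7 → (7,10); next start ≥ 10 → (12,13); next start ≥ 13 → (13,15); next start ≥ 15 → (20,21); next start ≥ 21 → (24,25); next start ≥ 25 → (25,28); next start ≥ 28 → (28,30).
Selected: (0,2) (3,7) (7,10) (12,13) (13,15) (20,21) (24,25) (25,28) (28,30)

15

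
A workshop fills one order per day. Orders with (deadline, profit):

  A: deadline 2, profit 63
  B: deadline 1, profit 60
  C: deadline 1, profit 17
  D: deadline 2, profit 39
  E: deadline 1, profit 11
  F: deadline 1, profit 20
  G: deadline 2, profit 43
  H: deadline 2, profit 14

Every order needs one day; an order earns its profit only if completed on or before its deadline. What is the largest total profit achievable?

123

Sort by profit descending; place each in the latest free slot ≤ its deadline.
Profit order: A=63 B=60 G=43 D=39 F=20 C=17 H=14 E=11
Assign: A→slot 2, B→slot 1, G skipped, D skipped, F skipped, C skipped, H skipped, E skipped.
Slots: [1:B] [2:A]
Profit = 60 + 63 = 123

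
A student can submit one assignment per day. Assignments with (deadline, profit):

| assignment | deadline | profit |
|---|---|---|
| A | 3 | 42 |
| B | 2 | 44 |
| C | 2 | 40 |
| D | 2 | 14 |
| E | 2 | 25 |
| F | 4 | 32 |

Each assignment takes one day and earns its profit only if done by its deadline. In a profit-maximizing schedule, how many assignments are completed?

Profit order: B=44 A=42 C=40 F=32 E=25 D=14
Assign: B→slot 2, A→slot 3, C→slot 1, F→slot 4, E skipped, D skipped.
Slots: [1:C] [2:B] [3:A] [4:F]
4 of 6 scheduled.

4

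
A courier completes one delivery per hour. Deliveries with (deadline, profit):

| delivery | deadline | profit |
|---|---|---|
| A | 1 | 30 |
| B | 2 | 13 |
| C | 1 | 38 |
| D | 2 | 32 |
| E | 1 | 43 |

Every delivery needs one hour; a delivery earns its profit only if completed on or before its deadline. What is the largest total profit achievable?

Sort by profit descending; place each in the latest free slot ≤ its deadline.
Profit order: E=43 C=38 D=32 A=30 B=13
Assign: E→slot 1, C skipped, D→slot 2, A skipped, B skipped.
Slots: [1:E] [2:D]
Profit = 43 + 32 = 75

75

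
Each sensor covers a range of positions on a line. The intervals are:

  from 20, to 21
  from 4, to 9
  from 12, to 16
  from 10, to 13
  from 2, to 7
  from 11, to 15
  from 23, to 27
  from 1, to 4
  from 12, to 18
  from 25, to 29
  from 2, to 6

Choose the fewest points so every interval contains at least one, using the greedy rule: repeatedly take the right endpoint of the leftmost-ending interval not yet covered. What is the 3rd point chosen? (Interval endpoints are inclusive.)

Sorted: [1,4] [2,6] [2,7] [4,9] [10,13] [11,15] [12,16] [12,18] [20,21] [23,27] [25,29]
{[1,4],[2,6],[2,7],[4,9]} hit by 4; {[10,13],[11,15],[12,16],[12,18]} hit by 13; {[20,21]} hit by 21; {[23,27],[25,29]} hit by 27.
Points: 4, 13, 21, 27 (4 total).

21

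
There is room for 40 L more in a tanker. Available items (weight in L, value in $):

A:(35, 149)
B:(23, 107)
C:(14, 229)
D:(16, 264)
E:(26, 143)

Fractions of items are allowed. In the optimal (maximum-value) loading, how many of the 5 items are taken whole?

Order: D (264/16=16.50) > C (229/14=16.36) > E (143/26=5.50) > B (107/23=4.65) > A (149/35=4.26)
Fill: take D (16 @ 264) → take C (14 @ 229) → take 10/26 of E → 55.00; 40/40 used.
2 item(s) taken whole; one partial (take 10/26 of E).

2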